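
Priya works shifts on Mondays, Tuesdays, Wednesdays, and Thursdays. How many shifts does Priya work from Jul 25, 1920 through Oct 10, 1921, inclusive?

253

Jul 25, 1920 is a Sunday.
The range spans 443 days (inclusive of both endpoints).
443 = 7 × 63 + 2, so there are 63 full weeks plus 2 extra days.
Each full week contributes 4 days from the set (Mon, Tue, Wed, Thu): 63 × 4 = 252.
The 2 extra days are Sunday, Monday — 1 of them qualifies.
Total: 252 + 1 = 253.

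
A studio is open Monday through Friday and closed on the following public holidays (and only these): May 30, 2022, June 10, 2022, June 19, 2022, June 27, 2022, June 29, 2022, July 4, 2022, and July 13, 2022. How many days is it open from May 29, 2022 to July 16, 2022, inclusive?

May 29, 2022 is a Sunday.
The range spans 49 days (inclusive of both endpoints).
49 = 7 × 7, so the span is exactly 7 full weeks.
Each full week contributes 5 weekdays (Mon–Fri): 7 × 5 = 35.
Total: 35.
Holidays: May 30, 2022 (Mon); June 10, 2022 (Fri); June 19, 2022 (Sun); June 27, 2022 (Mon); June 29, 2022 (Wed); July 4, 2022 (Mon); July 13, 2022 (Wed).
6 of the 7 holidays fall on weekdays; the rest are weekends and were already excluded.
Business days: 35 − 6 = 29.

29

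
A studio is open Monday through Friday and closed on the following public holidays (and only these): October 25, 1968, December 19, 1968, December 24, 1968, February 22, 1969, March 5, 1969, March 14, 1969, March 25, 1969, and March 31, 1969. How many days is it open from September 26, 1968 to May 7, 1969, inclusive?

153

September 26, 1968 is a Thursday.
That's 224 days from start to end, counting both.
224 = 7 × 32, so the span is exactly 32 full weeks.
Each full week contributes 5 weekdays (Mon–Fri): 32 × 5 = 160.
Total: 160.
Holidays: October 25, 1968 (Fri); December 19, 1968 (Thu); December 24, 1968 (Tue); February 22, 1969 (Sat); March 5, 1969 (Wed); March 14, 1969 (Fri); March 25, 1969 (Tue); March 31, 1969 (Mon).
7 of the 8 holidays fall on weekdays; the rest are weekends and were already excluded.
Business days: 160 − 7 = 153.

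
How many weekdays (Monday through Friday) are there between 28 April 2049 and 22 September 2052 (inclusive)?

888

28 April 2049 is a Wednesday.
The range spans 1244 days (inclusive of both endpoints).
1244 = 7 × 177 + 5, so there are 177 full weeks plus 5 extra days.
Each full week contributes 5 weekdays (Mon–Fri): 177 × 5 = 885.
The 5 extra days are Wednesday, Thursday, Friday, Saturday, Sunday — 3 of them qualify.
Total: 885 + 3 = 888.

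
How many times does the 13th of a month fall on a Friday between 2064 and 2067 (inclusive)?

Friday-the-13ths by year:
2064: Jun
2065: Feb, Mar, Nov
2066: Aug
2067: May

6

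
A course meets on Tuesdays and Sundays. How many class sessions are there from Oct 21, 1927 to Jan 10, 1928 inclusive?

Oct 21, 1927 is a Friday.
From Oct 21, 1927 to Jan 10, 1928 is 82 days inclusive.
82 = 7 × 11 + 5, so there are 11 full weeks plus 5 extra days.
Each full week contributes 2 days from the set (Tue, Sun): 11 × 2 = 22.
The 5 extra days are Fri, Sat, Sun, Mon, Tue — 2 of them qualify.
Total: 22 + 2 = 24.

24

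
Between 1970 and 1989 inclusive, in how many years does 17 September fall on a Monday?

3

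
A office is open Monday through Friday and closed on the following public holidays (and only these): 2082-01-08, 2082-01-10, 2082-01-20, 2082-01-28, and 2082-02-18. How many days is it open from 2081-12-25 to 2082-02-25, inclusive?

2081-12-25 is a Thursday.
From 2081-12-25 to 2082-02-25 is 63 days inclusive.
63 = 7 × 9, so the span is exactly 9 full weeks.
Each full week contributes 5 weekdays (Mon–Fri): 9 × 5 = 45.
Holidays: 2082-01-08 (Thu); 2082-01-10 (Sat); 2082-01-20 (Tue); 2082-01-28 (Wed); 2082-02-18 (Wed).
4 of the 5 holidays fall on weekdays; the rest are weekends and were already excluded.
Business days: 45 − 4 = 41.

41 business days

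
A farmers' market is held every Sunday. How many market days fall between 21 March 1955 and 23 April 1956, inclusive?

21 March 1955 is a Monday.
The range spans 400 days (inclusive of both endpoints).
400 = 7 × 57 + 1, so there are 57 full weeks plus 1 extra day.
Each full week contributes one Sunday: 57 so far.
The 1 extra day is Mon — none qualify.
Total: 57 + 0 = 57.

57 Sundays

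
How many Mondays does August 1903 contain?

5

1903-08-01 is a Saturday.
That's 31 days from start to end, counting both.
31 = 7 × 4 + 3, so there are 4 full weeks plus 3 extra days.
Each full week contributes one Monday: 4 so far.
The 3 extra days are Sat, Sun, Mon — 1 of them qualifies.
Total: 4 + 1 = 5.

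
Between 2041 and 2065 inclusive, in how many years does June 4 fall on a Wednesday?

Day of week of June 4 in each year:
2041: Tue, 2042: Wed ✓, 2043: Thu, 2044: Sat, 2045: Sun, 2046: Mon, 2047: Tue, 2048: Thu, 2049: Fri, 2050: Sat, 2051: Sun, 2052: Tue, 2053: Wed ✓, 2054: Thu, 2055: Fri, 2056: Sun, 2057: Mon, 2058: Tue, 2059: Wed ✓, 2060: Fri, 2061: Sat, 2062: Sun, 2063: Mon, 2064: Wed ✓, 2065: Thu
Wednesdays: 2042, 2053, 2059, 2064.

4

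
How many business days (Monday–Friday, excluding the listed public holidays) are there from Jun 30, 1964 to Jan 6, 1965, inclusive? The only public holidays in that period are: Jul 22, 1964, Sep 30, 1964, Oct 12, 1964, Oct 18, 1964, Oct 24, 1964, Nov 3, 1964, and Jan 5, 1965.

132 business days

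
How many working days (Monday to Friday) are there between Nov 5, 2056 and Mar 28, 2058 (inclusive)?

364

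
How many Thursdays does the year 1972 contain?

52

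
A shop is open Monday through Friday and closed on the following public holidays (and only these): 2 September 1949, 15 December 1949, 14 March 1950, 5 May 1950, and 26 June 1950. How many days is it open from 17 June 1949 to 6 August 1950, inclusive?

291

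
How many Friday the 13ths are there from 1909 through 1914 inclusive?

10

Friday-the-13ths by year:
1909: Aug
1910: May
1911: Jan, Oct
1912: Sep, Dec
1913: Jun
1914: Feb, Mar, Nov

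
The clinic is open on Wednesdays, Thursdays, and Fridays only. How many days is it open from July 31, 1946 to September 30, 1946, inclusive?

July 31, 1946 is a Wednesday.
The range spans 62 days (inclusive of both endpoints).
62 = 7 × 8 + 6, so there are 8 full weeks plus 6 extra days.
Each full week contributes 3 days from the set (Wed, Thu, Fri): 8 × 3 = 24.
The 6 extra days are Wed, Thu, Fri, Sat, Sun, Mon — 3 of them qualify.
Total: 24 + 3 = 27.

27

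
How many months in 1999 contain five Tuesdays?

4

A month has five Tuesdays exactly when Tuesday falls within its first (length − 28) days.
Jan: 31 days, starts Fri → 5 of Fri, Sat, Sun
Feb: 28 days, starts Mon → 5 of (none)
Mar: 31 days, starts Mon → 5 of Mon, Tue, Wed ✓
Apr: 30 days, starts Thu → 5 of Thu, Fri
May: 31 days, starts Sat → 5 of Sat, Sun, Mon
Jun: 30 days, starts Tue → 5 of Tue, Wed ✓
Jul: 31 days, starts Thu → 5 of Thu, Fri, Sat
Aug: 31 days, starts Sun → 5 of Sun, Mon, Tue ✓
Sep: 30 days, starts Wed → 5 of Wed, Thu
Oct: 31 days, starts Fri → 5 of Fri, Sat, Sun
Nov: 30 days, starts Mon → 5 of Mon, Tue ✓
Dec: 31 days, starts Wed → 5 of Wed, Thu, Fri
Months with five Tuesdays: Mar, Jun, Aug, Nov.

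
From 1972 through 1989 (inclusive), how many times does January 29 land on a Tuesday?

Day of week of January 29 in each year:
1972: Sat, 1973: Mon, 1974: Tue ✓, 1975: Wed, 1976: Thu, 1977: Sat, 1978: Sun, 1979: Mon, 1980: Tue ✓, 1981: Thu, 1982: Fri, 1983: Sat, 1984: Sun, 1985: Tue ✓, 1986: Wed, 1987: Thu, 1988: Fri, 1989: Sun
Tuesdays: 1974, 1980, 1985.

3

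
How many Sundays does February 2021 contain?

2021-02-01 is a Monday.
That's 28 days from start to end, counting both.
28 = 7 × 4, so the span is exactly 4 full weeks.
Each full week contributes one Sunday: 4 so far.

4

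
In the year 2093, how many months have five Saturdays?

A month has five Saturdays exactly when Saturday falls within its first (length − 28) days.
Jan: 31 days, starts Thu → 5 of Thu, Fri, Sat ✓
Feb: 28 days, starts Sun → 5 of (none)
Mar: 31 days, starts Sun → 5 of Sun, Mon, Tue
Apr: 30 days, starts Wed → 5 of Wed, Thu
May: 31 days, starts Fri → 5 of Fri, Sat, Sun ✓
Jun: 30 days, starts Mon → 5 of Mon, Tue
Jul: 31 days, starts Wed → 5 of Wed, Thu, Fri
Aug: 31 days, starts Sat → 5 of Sat, Sun, Mon ✓
Sep: 30 days, starts Tue → 5 of Tue, Wed
Oct: 31 days, starts Thu → 5 of Thu, Fri, Sat ✓
Nov: 30 days, starts Sun → 5 of Sun, Mon
Dec: 31 days, starts Tue → 5 of Tue, Wed, Thu
Months with five Saturdays: Jan, May, Aug, Oct.

4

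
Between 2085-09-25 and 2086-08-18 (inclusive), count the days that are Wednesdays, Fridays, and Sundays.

2085-09-25 is a Tuesday.
The range spans 328 days (inclusive of both endpoints).
328 = 7 × 46 + 6, so there are 46 full weeks plus 6 extra days.
Each full week contributes 3 days from the set (Wed, Fri, Sun): 46 × 3 = 138.
The 6 extra days are Tuesday, Wednesday, Thursday, Friday, Saturday, Sunday — 3 of them qualify.
Total: 138 + 3 = 141.

141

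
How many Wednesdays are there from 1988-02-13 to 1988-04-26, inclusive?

10

1988-02-13 is a Saturday.
The range spans 74 days (inclusive of both endpoints).
74 = 7 × 10 + 4, so there are 10 full weeks plus 4 extra days.
Each full week contributes one Wednesday: 10 so far.
The 4 extra days are Sat, Sun, Mon, Tue — none qualify.
Total: 10 + 0 = 10.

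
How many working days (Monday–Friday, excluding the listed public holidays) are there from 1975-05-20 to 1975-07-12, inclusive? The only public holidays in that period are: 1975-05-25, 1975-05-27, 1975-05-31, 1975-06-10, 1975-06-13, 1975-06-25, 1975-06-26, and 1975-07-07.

1975-05-20 is a Tuesday.
From 1975-05-20 to 1975-07-12 is 54 days inclusive.
54 = 7 × 7 + 5, so there are 7 full weeks plus 5 extra days.
Each full week contributes 5 weekdays (Mon–Fri): 7 × 5 = 35.
The 5 extra days are Tue, Wed, Thu, Fri, Sat — 4 of them qualify.
Total: 35 + 4 = 39.
Holidays: 1975-05-25 (Sun); 1975-05-27 (Tue); 1975-05-31 (Sat); 1975-06-10 (Tue); 1975-06-13 (Fri); 1975-06-25 (Wed); 1975-06-26 (Thu); 1975-07-07 (Mon).
6 of the 8 holidays fall on weekdays; the rest are weekends and were already excluded.
Business days: 39 − 6 = 33.

33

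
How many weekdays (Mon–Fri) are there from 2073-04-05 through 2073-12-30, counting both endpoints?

2073-04-05 is a Wednesday.
The range spans 270 days (inclusive of both endpoints).
270 = 7 × 38 + 4, so there are 38 full weeks plus 4 extra days.
Each full week contributes 5 weekdays (Mon–Fri): 38 × 5 = 190.
The 4 extra days are Wednesday, Thursday, Friday, Saturday — 3 of them qualify.
Total: 190 + 3 = 193.

193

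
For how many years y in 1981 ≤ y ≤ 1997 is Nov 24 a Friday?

Day of week of November 24 in each year:
1981: Tue, 1982: Wed, 1983: Thu, 1984: Sat, 1985: Sun, 1986: Mon, 1987: Tue, 1988: Thu, 1989: Fri ✓, 1990: Sat, 1991: Sun, 1992: Tue, 1993: Wed, 1994: Thu, 1995: Fri ✓, 1996: Sun, 1997: Mon
Fridays: 1989, 1995.

2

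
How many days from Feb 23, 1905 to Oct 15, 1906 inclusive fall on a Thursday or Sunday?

Feb 23, 1905 is a Thursday.
From Feb 23, 1905 to Oct 15, 1906 is 600 days inclusive.
600 = 7 × 85 + 5, so there are 85 full weeks plus 5 extra days.
Each full week contributes 2 days from the set (Thu, Sun): 85 × 2 = 170.
The 5 extra days are Thu, Fri, Sat, Sun, Mon — 2 of them qualify.
Total: 170 + 2 = 172.

172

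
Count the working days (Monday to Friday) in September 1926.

September 1, 1926 is a Wednesday.
The range spans 30 days (inclusive of both endpoints).
30 = 7 × 4 + 2, so there are 4 full weeks plus 2 extra days.
Each full week contributes 5 weekdays (Mon–Fri): 4 × 5 = 20.
The 2 extra days are Wednesday, Thursday — 2 of them qualify.
Total: 20 + 2 = 22.

22 weekdays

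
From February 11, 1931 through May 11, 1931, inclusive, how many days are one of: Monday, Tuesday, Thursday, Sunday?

51

February 11, 1931 is a Wednesday.
The range spans 90 days (inclusive of both endpoints).
90 = 7 × 12 + 6, so there are 12 full weeks plus 6 extra days.
Each full week contributes 4 days from the set (Mon, Tue, Thu, Sun): 12 × 4 = 48.
The 6 extra days are Wednesday, Thursday, Friday, Saturday, Sunday, Monday — 3 of them qualify.
Total: 48 + 3 = 51.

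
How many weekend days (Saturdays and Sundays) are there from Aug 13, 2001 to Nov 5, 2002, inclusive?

128

Aug 13, 2001 is a Monday.
The range spans 450 days (inclusive of both endpoints).
450 = 7 × 64 + 2, so there are 64 full weeks plus 2 extra days.
Each full week contributes 2 weekend days (Sat, Sun): 64 × 2 = 128.
The 2 extra days are Monday, Tuesday — none qualify.
Total: 128 + 0 = 128.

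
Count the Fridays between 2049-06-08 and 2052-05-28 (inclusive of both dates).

2049-06-08 is a Tuesday.
From 2049-06-08 to 2052-05-28 is 1086 days inclusive.
1086 = 7 × 155 + 1, so there are 155 full weeks plus 1 extra day.
Each full week contributes one Friday: 155 so far.
The 1 extra day is Tue — none qualify.
Total: 155 + 0 = 155.

155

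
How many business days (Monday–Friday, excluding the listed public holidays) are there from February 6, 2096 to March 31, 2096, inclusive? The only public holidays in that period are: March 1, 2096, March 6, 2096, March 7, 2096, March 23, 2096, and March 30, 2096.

February 6, 2096 is a Monday.
The range spans 55 days (inclusive of both endpoints).
55 = 7 × 7 + 6, so there are 7 full weeks plus 6 extra days.
Each full week contributes 5 weekdays (Mon–Fri): 7 × 5 = 35.
The 6 extra days are Mon, Tue, Wed, Thu, Fri, Sat — 5 of them qualify.
Total: 35 + 5 = 40.
Holidays: March 1, 2096 (Thu); March 6, 2096 (Tue); March 7, 2096 (Wed); March 23, 2096 (Fri); March 30, 2096 (Fri).
All 5 holidays fall on weekdays, so subtract 5.
Business days: 40 − 5 = 35.

35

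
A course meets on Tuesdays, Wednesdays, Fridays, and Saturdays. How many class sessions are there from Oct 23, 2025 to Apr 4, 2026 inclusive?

Oct 23, 2025 is a Thursday.
That's 164 days from start to end, counting both.
164 = 7 × 23 + 3, so there are 23 full weeks plus 3 extra days.
Each full week contributes 4 days from the set (Tue, Wed, Fri, Sat): 23 × 4 = 92.
The 3 extra days are Thursday, Friday, Saturday — 2 of them qualify.
Total: 92 + 2 = 94.

94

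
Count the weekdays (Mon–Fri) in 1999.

261

Jan 1, 1999 is a Friday.
From Jan 1, 1999 to Dec 31, 1999 is 365 days inclusive.
365 = 7 × 52 + 1, so there are 52 full weeks plus 1 extra day.
Each full week contributes 5 weekdays (Mon–Fri): 52 × 5 = 260.
The 1 extra day is Fri — 1 of them qualifies.
Total: 260 + 1 = 261.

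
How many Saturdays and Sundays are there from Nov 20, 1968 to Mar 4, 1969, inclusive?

Nov 20, 1968 is a Wednesday.
From Nov 20, 1968 to Mar 4, 1969 is 105 days inclusive.
105 = 7 × 15, so the span is exactly 15 full weeks.
Each full week contributes 2 weekend days (Sat, Sun): 15 × 2 = 30.

30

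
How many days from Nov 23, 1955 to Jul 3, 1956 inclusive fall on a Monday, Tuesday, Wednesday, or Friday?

128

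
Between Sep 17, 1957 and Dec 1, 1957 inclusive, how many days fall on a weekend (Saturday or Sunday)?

Sep 17, 1957 is a Tuesday.
From Sep 17, 1957 to Dec 1, 1957 is 76 days inclusive.
76 = 7 × 10 + 6, so there are 10 full weeks plus 6 extra days.
Each full week contributes 2 weekend days (Sat, Sun): 10 × 2 = 20.
The 6 extra days are Tue, Wed, Thu, Fri, Sat, Sun — 2 of them qualify.
Total: 20 + 2 = 22.

22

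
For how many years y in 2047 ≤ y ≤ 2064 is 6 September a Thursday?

Day of week of September 6 in each year:
2047: Fri, 2048: Sun, 2049: Mon, 2050: Tue, 2051: Wed, 2052: Fri, 2053: Sat, 2054: Sun, 2055: Mon, 2056: Wed, 2057: Thu ✓, 2058: Fri, 2059: Sat, 2060: Mon, 2061: Tue, 2062: Wed, 2063: Thu ✓, 2064: Sat
Thursdays: 2057, 2063.

2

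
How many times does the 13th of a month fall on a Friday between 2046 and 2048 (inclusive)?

Friday-the-13ths by year:
2046: Apr, Jul
2047: Sep, Dec
2048: Mar, Nov

6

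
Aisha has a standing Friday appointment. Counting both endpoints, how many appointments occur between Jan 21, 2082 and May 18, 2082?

17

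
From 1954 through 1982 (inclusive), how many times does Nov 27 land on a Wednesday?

4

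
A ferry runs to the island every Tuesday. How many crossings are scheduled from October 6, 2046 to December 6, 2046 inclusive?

9

October 6, 2046 is a Saturday.
That's 62 days from start to end, counting both.
62 = 7 × 8 + 6, so there are 8 full weeks plus 6 extra days.
Each full week contributes one Tuesday: 8 so far.
The 6 extra days are Saturday, Sunday, Monday, Tuesday, Wednesday, Thursday — 1 of them qualifies.
Total: 8 + 1 = 9.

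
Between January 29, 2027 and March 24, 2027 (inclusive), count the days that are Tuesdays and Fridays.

January 29, 2027 is a Friday.
That's 55 days from start to end, counting both.
55 = 7 × 7 + 6, so there are 7 full weeks plus 6 extra days.
Each full week contributes 2 days from the set (Tue, Fri): 7 × 2 = 14.
The 6 extra days are Fri, Sat, Sun, Mon, Tue, Wed — 2 of them qualify.
Total: 14 + 2 = 16.

16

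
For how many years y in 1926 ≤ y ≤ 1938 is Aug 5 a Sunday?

2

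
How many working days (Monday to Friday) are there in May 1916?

1916-05-01 is a Monday.
From 1916-05-01 to 1916-05-31 is 31 days inclusive.
31 = 7 × 4 + 3, so there are 4 full weeks plus 3 extra days.
Each full week contributes 5 weekdays (Mon–Fri): 4 × 5 = 20.
The 3 extra days are Monday, Tuesday, Wednesday — 3 of them qualify.
Total: 20 + 3 = 23.

23 weekdays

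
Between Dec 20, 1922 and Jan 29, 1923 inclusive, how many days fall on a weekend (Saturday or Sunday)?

Dec 20, 1922 is a Wednesday.
That's 41 days from start to end, counting both.
41 = 7 × 5 + 6, so there are 5 full weeks plus 6 extra days.
Each full week contributes 2 weekend days (Sat, Sun): 5 × 2 = 10.
The 6 extra days are Wednesday, Thursday, Friday, Saturday, Sunday, Monday — 2 of them qualify.
Total: 10 + 2 = 12.

12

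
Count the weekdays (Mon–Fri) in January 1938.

1 January 1938 is a Saturday.
The range spans 31 days (inclusive of both endpoints).
31 = 7 × 4 + 3, so there are 4 full weeks plus 3 extra days.
Each full week contributes 5 weekdays (Mon–Fri): 4 × 5 = 20.
The 3 extra days are Sat, Sun, Mon — 1 of them qualifies.
Total: 20 + 1 = 21.

21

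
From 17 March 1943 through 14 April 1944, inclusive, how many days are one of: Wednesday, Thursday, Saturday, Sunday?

17 March 1943 is a Wednesday.
The range spans 395 days (inclusive of both endpoints).
395 = 7 × 56 + 3, so there are 56 full weeks plus 3 extra days.
Each full week contributes 4 days from the set (Wed, Thu, Sat, Sun): 56 × 4 = 224.
The 3 extra days are Wed, Thu, Fri — 2 of them qualify.
Total: 224 + 2 = 226.

226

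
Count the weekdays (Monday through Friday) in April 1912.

1912-04-01 is a Monday.
From 1912-04-01 to 1912-04-30 is 30 days inclusive.
30 = 7 × 4 + 2, so there are 4 full weeks plus 2 extra days.
Each full week contributes 5 weekdays (Mon–Fri): 4 × 5 = 20.
The 2 extra days are Mon, Tue — 2 of them qualify.
Total: 20 + 2 = 22.

22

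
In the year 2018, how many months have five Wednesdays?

4

A month has five Wednesdays exactly when Wednesday falls within its first (length − 28) days.
Jan: 31 days, starts Mon → 5 of Mon, Tue, Wed ✓
Feb: 28 days, starts Thu → 5 of (none)
Mar: 31 days, starts Thu → 5 of Thu, Fri, Sat
Apr: 30 days, starts Sun → 5 of Sun, Mon
May: 31 days, starts Tue → 5 of Tue, Wed, Thu ✓
Jun: 30 days, starts Fri → 5 of Fri, Sat
Jul: 31 days, starts Sun → 5 of Sun, Mon, Tue
Aug: 31 days, starts Wed → 5 of Wed, Thu, Fri ✓
Sep: 30 days, starts Sat → 5 of Sat, Sun
Oct: 31 days, starts Mon → 5 of Mon, Tue, Wed ✓
Nov: 30 days, starts Thu → 5 of Thu, Fri
Dec: 31 days, starts Sat → 5 of Sat, Sun, Mon
Months with five Wednesdays: Jan, May, Aug, Oct.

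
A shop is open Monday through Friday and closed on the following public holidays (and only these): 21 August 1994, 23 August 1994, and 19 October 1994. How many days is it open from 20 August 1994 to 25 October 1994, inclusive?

45

20 August 1994 is a Saturday.
That's 67 days from start to end, counting both.
67 = 7 × 9 + 4, so there are 9 full weeks plus 4 extra days.
Each full week contributes 5 weekdays (Mon–Fri): 9 × 5 = 45.
The 4 extra days are Sat, Sun, Mon, Tue — 2 of them qualify.
Total: 45 + 2 = 47.
Holidays: 21 August 1994 (Sun); 23 August 1994 (Tue); 19 October 1994 (Wed).
2 of the 3 holidays fall on weekdays; the rest are weekends and were already excluded.
Business days: 47 − 2 = 45.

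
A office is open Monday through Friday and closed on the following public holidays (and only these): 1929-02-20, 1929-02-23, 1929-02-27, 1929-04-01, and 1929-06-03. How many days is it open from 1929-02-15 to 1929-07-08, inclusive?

98 working days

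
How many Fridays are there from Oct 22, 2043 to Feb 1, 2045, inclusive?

Oct 22, 2043 is a Thursday.
The range spans 469 days (inclusive of both endpoints).
469 = 7 × 67, so the span is exactly 67 full weeks.
Each full week contributes one Friday: 67 so far.

67 Fridays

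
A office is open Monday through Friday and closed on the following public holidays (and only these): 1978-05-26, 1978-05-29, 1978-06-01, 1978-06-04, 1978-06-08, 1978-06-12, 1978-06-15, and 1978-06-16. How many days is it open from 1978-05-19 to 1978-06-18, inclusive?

14

1978-05-19 is a Friday.
The range spans 31 days (inclusive of both endpoints).
31 = 7 × 4 + 3, so there are 4 full weeks plus 3 extra days.
Each full week contributes 5 weekdays (Mon–Fri): 4 × 5 = 20.
The 3 extra days are Fri, Sat, Sun — 1 of them qualifies.
Total: 20 + 1 = 21.
Holidays: 1978-05-26 (Fri); 1978-05-29 (Mon); 1978-06-01 (Thu); 1978-06-04 (Sun); 1978-06-08 (Thu); 1978-06-12 (Mon); 1978-06-15 (Thu); 1978-06-16 (Fri).
7 of the 8 holidays fall on weekdays; the rest are weekends and were already excluded.
Business days: 21 − 7 = 14.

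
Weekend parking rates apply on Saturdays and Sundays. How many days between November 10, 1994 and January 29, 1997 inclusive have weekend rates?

232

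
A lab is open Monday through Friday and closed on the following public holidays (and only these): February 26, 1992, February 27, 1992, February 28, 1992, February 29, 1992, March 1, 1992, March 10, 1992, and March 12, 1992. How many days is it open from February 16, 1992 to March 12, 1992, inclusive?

14 business days

February 16, 1992 is a Sunday.
From February 16, 1992 to March 12, 1992 is 26 days inclusive.
26 = 7 × 3 + 5, so there are 3 full weeks plus 5 extra days.
Each full week contributes 5 weekdays (Mon–Fri): 3 × 5 = 15.
The 5 extra days are Sunday, Monday, Tuesday, Wednesday, Thursday — 4 of them qualify.
Total: 15 + 4 = 19.
Holidays: February 26, 1992 (Wed); February 27, 1992 (Thu); February 28, 1992 (Fri); February 29, 1992 (Sat); March 1, 1992 (Sun); March 10, 1992 (Tue); March 12, 1992 (Thu).
5 of the 7 holidays fall on weekdays; the rest are weekends and were already excluded.
Business days: 19 − 5 = 14.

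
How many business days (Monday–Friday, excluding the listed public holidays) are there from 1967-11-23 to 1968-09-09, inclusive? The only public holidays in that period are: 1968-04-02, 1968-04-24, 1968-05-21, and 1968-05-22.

204 business days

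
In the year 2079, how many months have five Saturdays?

A month has five Saturdays exactly when Saturday falls within its first (length − 28) days.
Jan: 31 days, starts Sun → 5 of Sun, Mon, Tue
Feb: 28 days, starts Wed → 5 of (none)
Mar: 31 days, starts Wed → 5 of Wed, Thu, Fri
Apr: 30 days, starts Sat → 5 of Sat, Sun ✓
May: 31 days, starts Mon → 5 of Mon, Tue, Wed
Jun: 30 days, starts Thu → 5 of Thu, Fri
Jul: 31 days, starts Sat → 5 of Sat, Sun, Mon ✓
Aug: 31 days, starts Tue → 5 of Tue, Wed, Thu
Sep: 30 days, starts Fri → 5 of Fri, Sat ✓
Oct: 31 days, starts Sun → 5 of Sun, Mon, Tue
Nov: 30 days, starts Wed → 5 of Wed, Thu
Dec: 31 days, starts Fri → 5 of Fri, Sat, Sun ✓
Months with five Saturdays: Apr, Jul, Sep, Dec.

4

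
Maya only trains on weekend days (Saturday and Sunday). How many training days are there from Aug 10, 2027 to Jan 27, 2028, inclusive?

48

Aug 10, 2027 is a Tuesday.
The range spans 171 days (inclusive of both endpoints).
171 = 7 × 24 + 3, so there are 24 full weeks plus 3 extra days.
Each full week contributes 2 weekend days (Sat, Sun): 24 × 2 = 48.
The 3 extra days are Tue, Wed, Thu — none qualify.
Total: 48 + 0 = 48.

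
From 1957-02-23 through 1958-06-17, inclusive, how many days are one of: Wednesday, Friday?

1957-02-23 is a Saturday.
From 1957-02-23 to 1958-06-17 is 480 days inclusive.
480 = 7 × 68 + 4, so there are 68 full weeks plus 4 extra days.
Each full week contributes 2 days from the set (Wed, Fri): 68 × 2 = 136.
The 4 extra days are Sat, Sun, Mon, Tue — none qualify.
Total: 136 + 0 = 136.

136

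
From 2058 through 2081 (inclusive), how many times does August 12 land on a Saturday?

Day of week of August 12 in each year:
2058: Mon, 2059: Tue, 2060: Thu, 2061: Fri, 2062: Sat ✓, 2063: Sun, 2064: Tue, 2065: Wed, 2066: Thu, 2067: Fri, 2068: Sun, 2069: Mon, 2070: Tue, 2071: Wed, 2072: Fri, 2073: Sat ✓, 2074: Sun, 2075: Mon, 2076: Wed, 2077: Thu, 2078: Fri, 2079: Sat ✓, 2080: Mon, 2081: Tue
Saturdays: 2062, 2073, 2079.

3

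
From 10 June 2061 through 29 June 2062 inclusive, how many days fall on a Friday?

55

10 June 2061 is a Friday.
That's 385 days from start to end, counting both.
385 = 7 × 55, so the span is exactly 55 full weeks.
Each full week contributes one Friday: 55 so far.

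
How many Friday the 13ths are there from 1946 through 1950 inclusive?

8

Friday-the-13ths by year:
1946: Sep, Dec
1947: Jun
1948: Feb, Aug
1949: May
1950: Jan, Oct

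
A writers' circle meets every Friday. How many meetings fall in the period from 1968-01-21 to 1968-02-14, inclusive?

3 Fridays

1968-01-21 is a Sunday.
That's 25 days from start to end, counting both.
25 = 7 × 3 + 4, so there are 3 full weeks plus 4 extra days.
Each full week contributes one Friday: 3 so far.
The 4 extra days are Sun, Mon, Tue, Wed — none qualify.
Total: 3 + 0 = 3.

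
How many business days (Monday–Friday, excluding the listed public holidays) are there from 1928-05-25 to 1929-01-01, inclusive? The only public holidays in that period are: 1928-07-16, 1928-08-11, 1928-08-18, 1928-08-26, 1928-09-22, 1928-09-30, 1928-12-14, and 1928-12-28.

155 business days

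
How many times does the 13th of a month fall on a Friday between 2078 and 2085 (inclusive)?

Friday-the-13ths by year:
2078: May
2079: Jan, Oct
2080: Sep, Dec
2081: Jun
2082: Feb, Mar, Nov
2083: Aug
2084: Oct
2085: Apr, Jul

13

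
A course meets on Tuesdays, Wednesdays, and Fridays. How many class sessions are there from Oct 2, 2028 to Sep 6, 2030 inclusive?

303

Oct 2, 2028 is a Monday.
That's 705 days from start to end, counting both.
705 = 7 × 100 + 5, so there are 100 full weeks plus 5 extra days.
Each full week contributes 3 days from the set (Tue, Wed, Fri): 100 × 3 = 300.
The 5 extra days are Monday, Tuesday, Wednesday, Thursday, Friday — 3 of them qualify.
Total: 300 + 3 = 303.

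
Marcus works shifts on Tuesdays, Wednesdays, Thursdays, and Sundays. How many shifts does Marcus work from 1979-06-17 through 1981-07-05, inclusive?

1979-06-17 is a Sunday.
The range spans 750 days (inclusive of both endpoints).
750 = 7 × 107 + 1, so there are 107 full weeks plus 1 extra day.
Each full week contributes 4 days from the set (Tue, Wed, Thu, Sun): 107 × 4 = 428.
The 1 extra day is Sunday — 1 of them qualifies.
Total: 428 + 1 = 429.

429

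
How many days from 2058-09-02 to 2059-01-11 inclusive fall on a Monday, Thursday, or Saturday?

57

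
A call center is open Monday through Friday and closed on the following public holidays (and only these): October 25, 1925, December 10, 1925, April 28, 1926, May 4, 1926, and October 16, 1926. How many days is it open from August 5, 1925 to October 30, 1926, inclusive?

August 5, 1925 is a Wednesday.
The range spans 452 days (inclusive of both endpoints).
452 = 7 × 64 + 4, so there are 64 full weeks plus 4 extra days.
Each full week contributes 5 weekdays (Mon–Fri): 64 × 5 = 320.
The 4 extra days are Wednesday, Thursday, Friday, Saturday — 3 of them qualify.
Total: 320 + 3 = 323.
Holidays: October 25, 1925 (Sun); December 10, 1925 (Thu); April 28, 1926 (Wed); May 4, 1926 (Tue); October 16, 1926 (Sat).
3 of the 5 holidays fall on weekdays; the rest are weekends and were already excluded.
Business days: 323 − 3 = 320.

320 business days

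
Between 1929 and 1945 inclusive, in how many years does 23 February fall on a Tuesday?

3

Day of week of February 23 in each year:
1929: Sat, 1930: Sun, 1931: Mon, 1932: Tue ✓, 1933: Thu, 1934: Fri, 1935: Sat, 1936: Sun, 1937: Tue ✓, 1938: Wed, 1939: Thu, 1940: Fri, 1941: Sun, 1942: Mon, 1943: Tue ✓, 1944: Wed, 1945: Fri
Tuesdays: 1932, 1937, 1943.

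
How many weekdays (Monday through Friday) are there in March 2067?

Mar 1, 2067 is a Tuesday.
From Mar 1, 2067 to Mar 31, 2067 is 31 days inclusive.
31 = 7 × 4 + 3, so there are 4 full weeks plus 3 extra days.
Each full week contributes 5 weekdays (Mon–Fri): 4 × 5 = 20.
The 3 extra days are Tuesday, Wednesday, Thursday — 3 of them qualify.
Total: 20 + 3 = 23.

23 weekdays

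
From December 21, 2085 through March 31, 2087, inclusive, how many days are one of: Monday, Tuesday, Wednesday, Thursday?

December 21, 2085 is a Friday.
From December 21, 2085 to March 31, 2087 is 466 days inclusive.
466 = 7 × 66 + 4, so there are 66 full weeks plus 4 extra days.
Each full week contributes 4 days from the set (Mon, Tue, Wed, Thu): 66 × 4 = 264.
The 4 extra days are Fri, Sat, Sun, Mon — 1 of them qualifies.
Total: 264 + 1 = 265.

265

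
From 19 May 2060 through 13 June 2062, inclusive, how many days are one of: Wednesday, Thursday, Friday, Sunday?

19 May 2060 is a Wednesday.
From 19 May 2060 to 13 June 2062 is 756 days inclusive.
756 = 7 × 108, so the span is exactly 108 full weeks.
Each full week contributes 4 days from the set (Wed, Thu, Fri, Sun): 108 × 4 = 432.
Total: 432.

432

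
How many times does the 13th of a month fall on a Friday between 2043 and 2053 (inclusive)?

19

Friday-the-13ths by year:
2043: Feb, Mar, Nov
2044: May
2045: Jan, Oct
2046: Apr, Jul
2047: Sep, Dec
2048: Mar, Nov
2049: Aug
2050: May
2051: Jan, Oct
2052: Sep, Dec
2053: Jun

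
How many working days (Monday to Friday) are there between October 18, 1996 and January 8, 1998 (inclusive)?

October 18, 1996 is a Friday.
From October 18, 1996 to January 8, 1998 is 448 days inclusive.
448 = 7 × 64, so the span is exactly 64 full weeks.
Each full week contributes 5 weekdays (Mon–Fri): 64 × 5 = 320.
Total: 320.

320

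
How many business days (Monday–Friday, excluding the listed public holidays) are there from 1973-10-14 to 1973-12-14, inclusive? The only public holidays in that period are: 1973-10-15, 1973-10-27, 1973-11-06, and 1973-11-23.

42 business days

1973-10-14 is a Sunday.
That's 62 days from start to end, counting both.
62 = 7 × 8 + 6, so there are 8 full weeks plus 6 extra days.
Each full week contributes 5 weekdays (Mon–Fri): 8 × 5 = 40.
The 6 extra days are Sunday, Monday, Tuesday, Wednesday, Thursday, Friday — 5 of them qualify.
Total: 40 + 5 = 45.
Holidays: 1973-10-15 (Mon); 1973-10-27 (Sat); 1973-11-06 (Tue); 1973-11-23 (Fri).
3 of the 4 holidays fall on weekdays; the rest are weekends and were already excluded.
Business days: 45 − 3 = 42.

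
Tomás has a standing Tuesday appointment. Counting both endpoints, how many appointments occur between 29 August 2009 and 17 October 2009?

29 August 2009 is a Saturday.
The range spans 50 days (inclusive of both endpoints).
50 = 7 × 7 + 1, so there are 7 full weeks plus 1 extra day.
Each full week contributes one Tuesday: 7 so far.
The 1 extra day is Saturday — none qualify.
Total: 7 + 0 = 7.

7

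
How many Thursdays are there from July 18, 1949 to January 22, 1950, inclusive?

July 18, 1949 is a Monday.
The range spans 189 days (inclusive of both endpoints).
189 = 7 × 27, so the span is exactly 27 full weeks.
Each full week contributes one Thursday: 27 so far.
Total: 27.

27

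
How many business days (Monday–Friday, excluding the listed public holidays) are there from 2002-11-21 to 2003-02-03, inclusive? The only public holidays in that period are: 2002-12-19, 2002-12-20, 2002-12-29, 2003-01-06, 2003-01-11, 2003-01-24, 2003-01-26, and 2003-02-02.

2002-11-21 is a Thursday.
The range spans 75 days (inclusive of both endpoints).
75 = 7 × 10 + 5, so there are 10 full weeks plus 5 extra days.
Each full week contributes 5 weekdays (Mon–Fri): 10 × 5 = 50.
The 5 extra days are Thursday, Friday, Saturday, Sunday, Monday — 3 of them qualify.
Total: 50 + 3 = 53.
Holidays: 2002-12-19 (Thu); 2002-12-20 (Fri); 2002-12-29 (Sun); 2003-01-06 (Mon); 2003-01-11 (Sat); 2003-01-24 (Fri); 2003-01-26 (Sun); 2003-02-02 (Sun).
4 of the 8 holidays fall on weekdays; the rest are weekends and were already excluded.
Business days: 53 − 4 = 49.

49 business days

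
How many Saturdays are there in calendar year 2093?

1 January 2093 is a Thursday.
The range spans 365 days (inclusive of both endpoints).
365 = 7 × 52 + 1, so there are 52 full weeks plus 1 extra day.
Each full week contributes one Saturday: 52 so far.
The 1 extra day is Thursday — none qualify.
Total: 52 + 0 = 52.

52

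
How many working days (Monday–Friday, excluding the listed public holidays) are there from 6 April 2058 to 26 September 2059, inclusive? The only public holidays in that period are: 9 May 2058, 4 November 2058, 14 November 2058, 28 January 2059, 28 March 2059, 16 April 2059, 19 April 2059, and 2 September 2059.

378 working days

6 April 2058 is a Saturday.
That's 539 days from start to end, counting both.
539 = 7 × 77, so the span is exactly 77 full weeks.
Each full week contributes 5 weekdays (Mon–Fri): 77 × 5 = 385.
Holidays: 9 May 2058 (Thu); 4 November 2058 (Mon); 14 November 2058 (Thu); 28 January 2059 (Tue); 28 March 2059 (Fri); 16 April 2059 (Wed); 19 April 2059 (Sat); 2 September 2059 (Tue).
7 of the 8 holidays fall on weekdays; the rest are weekends and were already excluded.
Business days: 385 − 7 = 378.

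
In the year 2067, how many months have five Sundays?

A month has five Sundays exactly when Sunday falls within its first (length − 28) days.
Jan: 31 days, starts Sat → 5 of Sat, Sun, Mon ✓
Feb: 28 days, starts Tue → 5 of (none)
Mar: 31 days, starts Tue → 5 of Tue, Wed, Thu
Apr: 30 days, starts Fri → 5 of Fri, Sat
May: 31 days, starts Sun → 5 of Sun, Mon, Tue ✓
Jun: 30 days, starts Wed → 5 of Wed, Thu
Jul: 31 days, starts Fri → 5 of Fri, Sat, Sun ✓
Aug: 31 days, starts Mon → 5 of Mon, Tue, Wed
Sep: 30 days, starts Thu → 5 of Thu, Fri
Oct: 31 days, starts Sat → 5 of Sat, Sun, Mon ✓
Nov: 30 days, starts Tue → 5 of Tue, Wed
Dec: 31 days, starts Thu → 5 of Thu, Fri, Sat
Months with five Sundays: Jan, May, Jul, Oct.

4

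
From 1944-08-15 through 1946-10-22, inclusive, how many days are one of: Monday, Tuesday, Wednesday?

343

1944-08-15 is a Tuesday.
That's 799 days from start to end, counting both.
799 = 7 × 114 + 1, so there are 114 full weeks plus 1 extra day.
Each full week contributes 3 days from the set (Mon, Tue, Wed): 114 × 3 = 342.
The 1 extra day is Tue — 1 of them qualifies.
Total: 342 + 1 = 343.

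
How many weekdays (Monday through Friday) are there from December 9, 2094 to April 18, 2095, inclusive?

December 9, 2094 is a Thursday.
The range spans 131 days (inclusive of both endpoints).
131 = 7 × 18 + 5, so there are 18 full weeks plus 5 extra days.
Each full week contributes 5 weekdays (Mon–Fri): 18 × 5 = 90.
The 5 extra days are Thursday, Friday, Saturday, Sunday, Monday — 3 of them qualify.
Total: 90 + 3 = 93.

93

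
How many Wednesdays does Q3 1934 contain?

13

1 July 1934 is a Sunday.
That's 92 days from start to end, counting both.
92 = 7 × 13 + 1, so there are 13 full weeks plus 1 extra day.
Each full week contributes one Wednesday: 13 so far.
The 1 extra day is Sun — none qualify.
Total: 13 + 0 = 13.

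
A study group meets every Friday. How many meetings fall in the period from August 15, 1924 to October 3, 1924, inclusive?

August 15, 1924 is a Friday.
That's 50 days from start to end, counting both.
50 = 7 × 7 + 1, so there are 7 full weeks plus 1 extra day.
Each full week contributes one Friday: 7 so far.
The 1 extra day is Friday — 1 of them qualifies.
Total: 7 + 1 = 8.

8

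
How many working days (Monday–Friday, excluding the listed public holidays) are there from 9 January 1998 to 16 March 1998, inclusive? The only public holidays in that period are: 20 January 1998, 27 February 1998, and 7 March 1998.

9 January 1998 is a Friday.
The range spans 67 days (inclusive of both endpoints).
67 = 7 × 9 + 4, so there are 9 full weeks plus 4 extra days.
Each full week contributes 5 weekdays (Mon–Fri): 9 × 5 = 45.
The 4 extra days are Fri, Sat, Sun, Mon — 2 of them qualify.
Total: 45 + 2 = 47.
Holidays: 20 January 1998 (Tue); 27 February 1998 (Fri); 7 March 1998 (Sat).
2 of the 3 holidays fall on weekdays; the rest are weekends and were already excluded.
Business days: 47 − 2 = 45.

45 working days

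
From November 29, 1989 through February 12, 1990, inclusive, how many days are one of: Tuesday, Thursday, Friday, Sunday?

November 29, 1989 is a Wednesday.
From November 29, 1989 to February 12, 1990 is 76 days inclusive.
76 = 7 × 10 + 6, so there are 10 full weeks plus 6 extra days.
Each full week contributes 4 days from the set (Tue, Thu, Fri, Sun): 10 × 4 = 40.
The 6 extra days are Wed, Thu, Fri, Sat, Sun, Mon — 3 of them qualify.
Total: 40 + 3 = 43.

43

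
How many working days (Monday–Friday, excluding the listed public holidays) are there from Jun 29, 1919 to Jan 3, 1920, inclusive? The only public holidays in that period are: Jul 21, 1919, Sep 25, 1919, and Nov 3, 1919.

132

Jun 29, 1919 is a Sunday.
From Jun 29, 1919 to Jan 3, 1920 is 189 days inclusive.
189 = 7 × 27, so the span is exactly 27 full weeks.
Each full week contributes 5 weekdays (Mon–Fri): 27 × 5 = 135.
Total: 135.
Holidays: Jul 21, 1919 (Mon); Sep 25, 1919 (Thu); Nov 3, 1919 (Mon).
All 3 holidays fall on weekdays, so subtract 3.
Business days: 135 − 3 = 132.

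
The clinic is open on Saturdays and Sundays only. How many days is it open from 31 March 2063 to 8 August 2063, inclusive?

31 March 2063 is a Saturday.
From 31 March 2063 to 8 August 2063 is 131 days inclusive.
131 = 7 × 18 + 5, so there are 18 full weeks plus 5 extra days.
Each full week contributes 2 days from the set (Sat, Sun): 18 × 2 = 36.
The 5 extra days are Sat, Sun, Mon, Tue, Wed — 2 of them qualify.
Total: 36 + 2 = 38.

38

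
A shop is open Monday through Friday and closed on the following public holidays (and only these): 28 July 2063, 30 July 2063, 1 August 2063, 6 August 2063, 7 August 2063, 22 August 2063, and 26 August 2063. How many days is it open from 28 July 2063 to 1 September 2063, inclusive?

20

28 July 2063 is a Saturday.
From 28 July 2063 to 1 September 2063 is 36 days inclusive.
36 = 7 × 5 + 1, so there are 5 full weeks plus 1 extra day.
Each full week contributes 5 weekdays (Mon–Fri): 5 × 5 = 25.
The 1 extra day is Saturday — none qualify.
Total: 25 + 0 = 25.
Holidays: 28 July 2063 (Sat); 30 July 2063 (Mon); 1 August 2063 (Wed); 6 August 2063 (Mon); 7 August 2063 (Tue); 22 August 2063 (Wed); 26 August 2063 (Sun).
5 of the 7 holidays fall on weekdays; the rest are weekends and were already excluded.
Business days: 25 − 5 = 20.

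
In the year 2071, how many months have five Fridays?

A month has five Fridays exactly when Friday falls within its first (length − 28) days.
Jan: 31 days, starts Thu → 5 of Thu, Fri, Sat ✓
Feb: 28 days, starts Sun → 5 of (none)
Mar: 31 days, starts Sun → 5 of Sun, Mon, Tue
Apr: 30 days, starts Wed → 5 of Wed, Thu
May: 31 days, starts Fri → 5 of Fri, Sat, Sun ✓
Jun: 30 days, starts Mon → 5 of Mon, Tue
Jul: 31 days, starts Wed → 5 of Wed, Thu, Fri ✓
Aug: 31 days, starts Sat → 5 of Sat, Sun, Mon
Sep: 30 days, starts Tue → 5 of Tue, Wed
Oct: 31 days, starts Thu → 5 of Thu, Fri, Sat ✓
Nov: 30 days, starts Sun → 5 of Sun, Mon
Dec: 31 days, starts Tue → 5 of Tue, Wed, Thu
Months with five Fridays: Jan, May, Jul, Oct.

4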